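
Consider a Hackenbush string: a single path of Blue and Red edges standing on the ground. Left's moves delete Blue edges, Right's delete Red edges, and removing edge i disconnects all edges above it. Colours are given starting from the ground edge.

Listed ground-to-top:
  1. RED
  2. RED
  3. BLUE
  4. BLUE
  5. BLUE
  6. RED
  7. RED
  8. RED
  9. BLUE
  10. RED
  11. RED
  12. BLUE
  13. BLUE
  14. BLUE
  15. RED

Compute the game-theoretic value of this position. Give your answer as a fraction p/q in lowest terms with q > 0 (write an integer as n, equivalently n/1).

-10083/8192

Recurse on prefixes of the 15-edge string RED RED BLUE BLUE BLUE RED RED RED BLUE RED RED BLUE BLUE BLUE RED:
edge 1 of 15 (RED): {  | 0 } = -1
edge 2 of 15 (RED): {  | -1; 0 } = -2
edge 3 of 15 (BLUE): { -2 | -1; 0 } = -3/2
edge 4 of 15 (BLUE): { -2; -3/2 | -1; 0 } = -5/4
edge 5 of 15 (BLUE): { -2; -3/2; -5/4 | -1; 0 } = -9/8
edge 6 of 15 (RED): { -2; -3/2; -5/4 | -9/8; -1; 0 } = -19/16
edge 7 of 15 (RED): { -2; -3/2; -5/4 | -19/16; -9/8; -1; 0 } = -39/32
edge 8 of 15 (RED): { -2; -3/2; -5/4 | -39/32; -19/16; -9/8; -1; 0 } = -79/64
edge 9 of 15 (BLUE): { -2; -3/2; -5/4; -79/64 | -39/32; -19/16; -9/8; -1; 0 } = -157/128
edge 10 of 15 (RED): { -2; -3/2; -5/4; -79/64 | -157/128; -39/32; -19/16; -9/8; -1; 0 } = -315/256
edge 11 of 15 (RED): { -2; -3/2; -5/4; -79/64 | -315/256; -157/128; -39/32; -19/16; -9/8; -1; 0 } = -631/512
edge 12 of 15 (BLUE): { -2; -3/2; -5/4; -79/64; -631/512 | -315/256; -157/128; -39/32; -19/16; -9/8; -1; 0 } = -1261/1024
edge 13 of 15 (BLUE): { -2; -3/2; -5/4; -79/64; -631/512; -1261/1024 | -315/256; -157/128; -39/32; -19/16; -9/8; -1; 0 } = -2521/2048
edge 14 of 15 (BLUE): { -2; -3/2; -5/4; -79/64; -631/512; -1261/1024; -2521/2048 | -315/256; -157/128; -39/32; -19/16; -9/8; -1; 0 } = -5041/4096
edge 15 of 15 (RED): { -2; -3/2; -5/4; -79/64; -631/512; -1261/1024; -2521/2048 | -5041/4096; -315/256; -157/128; -39/32; -19/16; -9/8; -1; 0 } = -10083/8192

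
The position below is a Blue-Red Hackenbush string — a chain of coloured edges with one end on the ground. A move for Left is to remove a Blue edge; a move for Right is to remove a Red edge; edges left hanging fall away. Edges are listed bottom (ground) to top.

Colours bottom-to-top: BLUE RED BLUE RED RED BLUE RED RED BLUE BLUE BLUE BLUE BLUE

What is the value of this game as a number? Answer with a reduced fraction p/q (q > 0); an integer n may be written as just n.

step 1: add BLUE to get B; options L={ 0 } R={  } => 1
step 2: add RED to get BR; options L={ 0 } R={ 1 } => 1/2
step 3: add BLUE to get BRB; options L={ 0, 1/2 } R={ 1 } => 3/4
step 4: add RED to get BRBR; options L={ 0, 1/2 } R={ 3/4, 1 } => 5/8
step 5: add RED to get BRBRR; options L={ 0, 1/2 } R={ 5/8, 3/4, 1 } => 9/16
step 6: add BLUE to get BRBRRB; options L={ 0, 1/2, 9/16 } R={ 5/8, 3/4, 1 } => 19/32
step 7: add RED to get BRBRRBR; options L={ 0, 1/2, 9/16 } R={ 19/32, 5/8, 3/4, 1 } => 37/64
step 8: add RED to get BRBRRBRR; options L={ 0, 1/2, 9/16 } R={ 37/64, 19/32, 5/8, 3/4, 1 } => 73/128
step 9: add BLUE to get BRBRRBRRB; options L={ 0, 1/2, 9/16, 73/128 } R={ 37/64, 19/32, 5/8, 3/4, 1 } => 147/256
step 10: add BLUE to get BRBRRBRRBB; options L={ 0, 1/2, 9/16, 73/128, 147/256 } R={ 37/64, 19/32, 5/8, 3/4, 1 } => 295/512
step 11: add BLUE to get BRBRRBRRBBB; options L={ 0, 1/2, 9/16, 73/128, 147/256, 295/512 } R={ 37/64, 19/32, 5/8, 3/4, 1 } => 591/1024
step 12: add BLUE to get BRBRRBRRBBBB; options L={ 0, 1/2, 9/16, 73/128, 147/256, 295/512, 591/1024 } R={ 37/64, 19/32, 5/8, 3/4, 1 } => 1183/2048
step 13: add BLUE to get BRBRRBRRBBBBB; options L={ 0, 1/2, 9/16, 73/128, 147/256, 295/512, 591/1024, 1183/2048 } R={ 37/64, 19/32, 5/8, 3/4, 1 } => 2367/4096

2367/4096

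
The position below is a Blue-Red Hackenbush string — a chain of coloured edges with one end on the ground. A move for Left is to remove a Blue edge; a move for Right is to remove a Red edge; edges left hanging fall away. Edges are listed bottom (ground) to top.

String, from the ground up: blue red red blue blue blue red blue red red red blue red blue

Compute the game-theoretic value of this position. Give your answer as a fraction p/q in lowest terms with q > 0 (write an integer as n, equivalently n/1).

3723/8192

Build val(s[:k]) for k = 1..14, string s = blue red red blue blue blue red blue red red red blue red blue.
1 of 14 · b · max L 0 · min R +∞ = 1
2 of 14 · br · max L 0 · min R 1 = 1/2
3 of 14 · brr · max L 0 · min R 1/2 = 1/4
4 of 14 · brrb · max L 1/4 · min R 1/2 = 3/8
5 of 14 · brrbb · max L 3/8 · min R 1/2 = 7/16
6 of 14 · brrbbb · max L 7/16 · min R 1/2 = 15/32
7 of 14 · brrbbbr · max L 7/16 · min R 15/32 = 29/64
8 of 14 · brrbbbrb · max L 29/64 · min R 15/32 = 59/128
9 of 14 · brrbbbrbr · max L 29/64 · min R 59/128 = 117/256
10 of 14 · brrbbbrbrr · max L 29/64 · min R 117/256 = 233/512
11 of 14 · brrbbbrbrrr · max L 29/64 · min R 233/512 = 465/1024
12 of 14 · brrbbbrbrrrb · max L 465/1024 · min R 233/512 = 931/2048
13 of 14 · brrbbbrbrrrbr · max L 465/1024 · min R 931/2048 = 1861/4096
14 of 14 · brrbbbrbrrrbrb · max L 1861/4096 · min R 931/2048 = 3723/8192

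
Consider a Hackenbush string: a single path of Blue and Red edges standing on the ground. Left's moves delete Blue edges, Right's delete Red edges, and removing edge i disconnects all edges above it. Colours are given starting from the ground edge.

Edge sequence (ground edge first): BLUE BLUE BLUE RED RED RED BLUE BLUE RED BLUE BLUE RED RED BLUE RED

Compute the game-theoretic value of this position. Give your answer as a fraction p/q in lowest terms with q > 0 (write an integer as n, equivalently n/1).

edge 1 of 15 (BLUE): { 0 | none } -> 1
edge 2 of 15 (BLUE): { 0 1 | none } -> 2
edge 3 of 15 (BLUE): { 0 1 2 | none } -> 3
edge 4 of 15 (RED): { 0 1 2 | 3 } -> 5/2
edge 5 of 15 (RED): { 0 1 2 | 5/2 3 } -> 9/4
edge 6 of 15 (RED): { 0 1 2 | 9/4 5/2 3 } -> 17/8
edge 7 of 15 (BLUE): { 0 1 2 17/8 | 9/4 5/2 3 } -> 35/16
edge 8 of 15 (BLUE): { 0 1 2 17/8 35/16 | 9/4 5/2 3 } -> 71/32
edge 9 of 15 (RED): { 0 1 2 17/8 35/16 | 71/32 9/4 5/2 3 } -> 141/64
edge 10 of 15 (BLUE): { 0 1 2 17/8 35/16 141/64 | 71/32 9/4 5/2 3 } -> 283/128
edge 11 of 15 (BLUE): { 0 1 2 17/8 35/16 141/64 283/128 | 71/32 9/4 5/2 3 } -> 567/256
edge 12 of 15 (RED): { 0 1 2 17/8 35/16 141/64 283/128 | 567/256 71/32 9/4 5/2 3 } -> 1133/512
edge 13 of 15 (RED): { 0 1 2 17/8 35/16 141/64 283/128 | 1133/512 567/256 71/32 9/4 5/2 3 } -> 2265/1024
edge 14 of 15 (BLUE): { 0 1 2 17/8 35/16 141/64 283/128 2265/1024 | 1133/512 567/256 71/32 9/4 5/2 3 } -> 4531/2048
edge 15 of 15 (RED): { 0 1 2 17/8 35/16 141/64 283/128 2265/1024 | 4531/2048 1133/512 567/256 71/32 9/4 5/2 3 } -> 9061/4096

9061/4096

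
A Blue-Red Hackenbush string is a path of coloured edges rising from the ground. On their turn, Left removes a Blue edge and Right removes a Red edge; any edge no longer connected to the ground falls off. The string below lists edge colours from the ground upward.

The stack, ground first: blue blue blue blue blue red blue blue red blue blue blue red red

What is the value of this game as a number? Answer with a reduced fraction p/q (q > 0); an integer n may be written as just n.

val_1 [b]  L=[0]  R=[∅]  ⇒ 1
val_2 [bb]  L=[0, 1]  R=[∅]  ⇒ 2
val_3 [bbb]  L=[0, 1, 2]  R=[∅]  ⇒ 3
val_4 [bbbb]  L=[0, 1, 2, 3]  R=[∅]  ⇒ 4
val_5 [bbbbb]  L=[0, 1, 2, 3, 4]  R=[∅]  ⇒ 5
val_6 [bbbbbr]  L=[0, 1, 2, 3, 4]  R=[5]  ⇒ 9/2
val_7 [bbbbbrb]  L=[0, 1, 2, 3, 4, 9/2]  R=[5]  ⇒ 19/4
val_8 [bbbbbrbb]  L=[0, 1, 2, 3, 4, 9/2, 19/4]  R=[5]  ⇒ 39/8
val_9 [bbbbbrbbr]  L=[0, 1, 2, 3, 4, 9/2, 19/4]  R=[39/8, 5]  ⇒ 77/16
val_10 [bbbbbrbbrb]  L=[0, 1, 2, 3, 4, 9/2, 19/4, 77/16]  R=[39/8, 5]  ⇒ 155/32
val_11 [bbbbbrbbrbb]  L=[0, 1, 2, 3, 4, 9/2, 19/4, 77/16, 155/32]  R=[39/8, 5]  ⇒ 311/64
val_12 [bbbbbrbbrbbb]  L=[0, 1, 2, 3, 4, 9/2, 19/4, 77/16, 155/32, 311/64]  R=[39/8, 5]  ⇒ 623/128
val_13 [bbbbbrbbrbbbr]  L=[0, 1, 2, 3, 4, 9/2, 19/4, 77/16, 155/32, 311/64]  R=[623/128, 39/8, 5]  ⇒ 1245/256
val_14 [bbbbbrbbrbbbrr]  L=[0, 1, 2, 3, 4, 9/2, 19/4, 77/16, 155/32, 311/64]  R=[1245/256, 623/128, 39/8, 5]  ⇒ 2489/512

2489/512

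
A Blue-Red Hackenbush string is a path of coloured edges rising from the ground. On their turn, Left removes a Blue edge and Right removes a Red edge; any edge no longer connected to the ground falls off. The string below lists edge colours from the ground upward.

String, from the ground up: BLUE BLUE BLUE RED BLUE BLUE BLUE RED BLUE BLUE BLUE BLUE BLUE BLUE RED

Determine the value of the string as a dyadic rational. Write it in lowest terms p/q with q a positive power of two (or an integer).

12029/4096

value(B) = { 0 | ∅ } ⇒ 1
value(BB) = { 0; 1 | ∅ } ⇒ 2
value(BBB) = { 0; 1; 2 | ∅ } ⇒ 3
value(BBBR) = { 0; 1; 2 | 3 } ⇒ 5/2
value(BBBRB) = { 0; 1; 2; 5/2 | 3 } ⇒ 11/4
value(BBBRBB) = { 0; 1; 2; 5/2; 11/4 | 3 } ⇒ 23/8
value(BBBRBBB) = { 0; 1; 2; 5/2; 11/4; 23/8 | 3 } ⇒ 47/16
value(BBBRBBBR) = { 0; 1; 2; 5/2; 11/4; 23/8 | 47/16; 3 } ⇒ 93/32
value(BBBRBBBRB) = { 0; 1; 2; 5/2; 11/4; 23/8; 93/32 | 47/16; 3 } ⇒ 187/64
value(BBBRBBBRBB) = { 0; 1; 2; 5/2; 11/4; 23/8; 93/32; 187/64 | 47/16; 3 } ⇒ 375/128
value(BBBRBBBRBBB) = { 0; 1; 2; 5/2; 11/4; 23/8; 93/32; 187/64; 375/128 | 47/16; 3 } ⇒ 751/256
value(BBBRBBBRBBBB) = { 0; 1; 2; 5/2; 11/4; 23/8; 93/32; 187/64; 375/128; 751/256 | 47/16; 3 } ⇒ 1503/512
value(BBBRBBBRBBBBB) = { 0; 1; 2; 5/2; 11/4; 23/8; 93/32; 187/64; 375/128; 751/256; 1503/512 | 47/16; 3 } ⇒ 3007/1024
value(BBBRBBBRBBBBBB) = { 0; 1; 2; 5/2; 11/4; 23/8; 93/32; 187/64; 375/128; 751/256; 1503/512; 3007/1024 | 47/16; 3 } ⇒ 6015/2048
value(BBBRBBBRBBBBBBR) = { 0; 1; 2; 5/2; 11/4; 23/8; 93/32; 187/64; 375/128; 751/256; 1503/512; 3007/1024 | 6015/2048; 47/16; 3 } ⇒ 12029/4096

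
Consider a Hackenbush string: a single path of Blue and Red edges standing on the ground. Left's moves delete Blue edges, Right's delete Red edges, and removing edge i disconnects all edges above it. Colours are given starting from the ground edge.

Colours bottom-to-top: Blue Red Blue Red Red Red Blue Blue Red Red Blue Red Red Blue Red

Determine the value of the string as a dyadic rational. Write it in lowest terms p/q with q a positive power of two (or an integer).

1 of 15 · B · max L 0 · min R +∞ => 1
2 of 15 · BR · max L 0 · min R 1 => 1/2
3 of 15 · BRB · max L 1/2 · min R 1 => 3/4
4 of 15 · BRBR · max L 1/2 · min R 3/4 => 5/8
5 of 15 · BRBRR · max L 1/2 · min R 5/8 => 9/16
6 of 15 · BRBRRR · max L 1/2 · min R 9/16 => 17/32
7 of 15 · BRBRRRB · max L 17/32 · min R 9/16 => 35/64
8 of 15 · BRBRRRBB · max L 35/64 · min R 9/16 => 71/128
9 of 15 · BRBRRRBBR · max L 35/64 · min R 71/128 => 141/256
10 of 15 · BRBRRRBBRR · max L 35/64 · min R 141/256 => 281/512
11 of 15 · BRBRRRBBRRB · max L 281/512 · min R 141/256 => 563/1024
12 of 15 · BRBRRRBBRRBR · max L 281/512 · min R 563/1024 => 1125/2048
13 of 15 · BRBRRRBBRRBRR · max L 281/512 · min R 1125/2048 => 2249/4096
14 of 15 · BRBRRRBBRRBRRB · max L 2249/4096 · min R 1125/2048 => 4499/8192
15 of 15 · BRBRRRBBRRBRRBR · max L 2249/4096 · min R 4499/8192 => 8997/16384

8997/16384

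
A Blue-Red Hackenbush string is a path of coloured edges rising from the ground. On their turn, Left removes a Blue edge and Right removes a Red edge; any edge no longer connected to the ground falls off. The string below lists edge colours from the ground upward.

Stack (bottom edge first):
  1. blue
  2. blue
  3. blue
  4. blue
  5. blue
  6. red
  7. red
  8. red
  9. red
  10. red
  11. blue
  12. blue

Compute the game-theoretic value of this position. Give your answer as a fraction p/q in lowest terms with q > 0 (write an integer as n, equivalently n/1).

Prefix values for blue blue blue blue blue red red red red red blue blue via {L|R} + simplicity:
step 1: add blue to get b; options L={ 0 } R={ — } = 1
step 2: add blue to get bb; options L={ 0 1 } R={ — } = 2
step 3: add blue to get bbb; options L={ 0 1 2 } R={ — } = 3
step 4: add blue to get bbbb; options L={ 0 1 2 3 } R={ — } = 4
step 5: add blue to get bbbbb; options L={ 0 1 2 3 4 } R={ — } = 5
step 6: add red to get bbbbbr; options L={ 0 1 2 3 4 } R={ 5 } = 9/2
step 7: add red to get bbbbbrr; options L={ 0 1 2 3 4 } R={ 9/2 5 } = 17/4
step 8: add red to get bbbbbrrr; options L={ 0 1 2 3 4 } R={ 17/4 9/2 5 } = 33/8
step 9: add red to get bbbbbrrrr; options L={ 0 1 2 3 4 } R={ 33/8 17/4 9/2 5 } = 65/16
step 10: add red to get bbbbbrrrrr; options L={ 0 1 2 3 4 } R={ 65/16 33/8 17/4 9/2 5 } = 129/32
step 11: add blue to get bbbbbrrrrrb; options L={ 0 1 2 3 4 129/32 } R={ 65/16 33/8 17/4 9/2 5 } = 259/64
step 12: add blue to get bbbbbrrrrrbb; options L={ 0 1 2 3 4 129/32 259/64 } R={ 65/16 33/8 17/4 9/2 5 } = 519/128

519/128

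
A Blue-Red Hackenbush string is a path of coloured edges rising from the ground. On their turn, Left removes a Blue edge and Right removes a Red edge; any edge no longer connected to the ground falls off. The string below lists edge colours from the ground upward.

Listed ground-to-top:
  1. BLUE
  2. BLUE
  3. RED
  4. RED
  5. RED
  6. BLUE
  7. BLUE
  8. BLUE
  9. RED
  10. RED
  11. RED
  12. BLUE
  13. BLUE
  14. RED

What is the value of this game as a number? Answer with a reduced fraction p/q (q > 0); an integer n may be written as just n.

5005/4096

G(B) = { 0 | none } — 1
G(BB) = { 0,1 | none } — 2
G(BBR) = { 0,1 | 2 } — 3/2
G(BBRR) = { 0,1 | 3/2,2 } — 5/4
G(BBRRR) = { 0,1 | 5/4,3/2,2 } — 9/8
G(BBRRRB) = { 0,1,9/8 | 5/4,3/2,2 } — 19/16
G(BBRRRBB) = { 0,1,9/8,19/16 | 5/4,3/2,2 } — 39/32
G(BBRRRBBB) = { 0,1,9/8,19/16,39/32 | 5/4,3/2,2 } — 79/64
G(BBRRRBBBR) = { 0,1,9/8,19/16,39/32 | 79/64,5/4,3/2,2 } — 157/128
G(BBRRRBBBRR) = { 0,1,9/8,19/16,39/32 | 157/128,79/64,5/4,3/2,2 } — 313/256
G(BBRRRBBBRRR) = { 0,1,9/8,19/16,39/32 | 313/256,157/128,79/64,5/4,3/2,2 } — 625/512
G(BBRRRBBBRRRB) = { 0,1,9/8,19/16,39/32,625/512 | 313/256,157/128,79/64,5/4,3/2,2 } — 1251/1024
G(BBRRRBBBRRRBB) = { 0,1,9/8,19/16,39/32,625/512,1251/1024 | 313/256,157/128,79/64,5/4,3/2,2 } — 2503/2048
G(BBRRRBBBRRRBBR) = { 0,1,9/8,19/16,39/32,625/512,1251/1024 | 2503/2048,313/256,157/128,79/64,5/4,3/2,2 } — 5005/4096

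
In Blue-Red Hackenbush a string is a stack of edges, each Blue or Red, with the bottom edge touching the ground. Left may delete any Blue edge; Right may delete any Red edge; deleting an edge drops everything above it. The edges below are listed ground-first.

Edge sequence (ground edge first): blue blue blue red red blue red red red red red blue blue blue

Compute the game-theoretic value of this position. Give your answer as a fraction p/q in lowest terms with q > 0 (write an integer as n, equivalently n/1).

4623/2048

1 of 14 · b · max L 0 · min R +∞ = 1
2 of 14 · bb · max L 1 · min R +∞ = 2
3 of 14 · bbb · max L 2 · min R +∞ = 3
4 of 14 · bbbr · max L 2 · min R 3 = 5/2
5 of 14 · bbbrr · max L 2 · min R 5/2 = 9/4
6 of 14 · bbbrrb · max L 9/4 · min R 5/2 = 19/8
7 of 14 · bbbrrbr · max L 9/4 · min R 19/8 = 37/16
8 of 14 · bbbrrbrr · max L 9/4 · min R 37/16 = 73/32
9 of 14 · bbbrrbrrr · max L 9/4 · min R 73/32 = 145/64
10 of 14 · bbbrrbrrrr · max L 9/4 · min R 145/64 = 289/128
11 of 14 · bbbrrbrrrrr · max L 9/4 · min R 289/128 = 577/256
12 of 14 · bbbrrbrrrrrb · max L 577/256 · min R 289/128 = 1155/512
13 of 14 · bbbrrbrrrrrbb · max L 1155/512 · min R 289/128 = 2311/1024
14 of 14 · bbbrrbrrrrrbbb · max L 2311/1024 · min R 289/128 = 4623/2048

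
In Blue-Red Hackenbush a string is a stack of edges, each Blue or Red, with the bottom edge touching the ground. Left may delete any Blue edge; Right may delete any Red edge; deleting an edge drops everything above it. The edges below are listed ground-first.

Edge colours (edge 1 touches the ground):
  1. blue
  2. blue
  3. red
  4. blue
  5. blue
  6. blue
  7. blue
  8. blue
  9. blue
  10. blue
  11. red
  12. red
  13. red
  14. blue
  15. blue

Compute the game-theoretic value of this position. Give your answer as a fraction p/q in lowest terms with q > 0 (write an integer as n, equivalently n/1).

16327/8192

1 of 15 · b · max L 0 · min R +∞ gives 1
2 of 15 · bb · max L 1 · min R +∞ gives 2
3 of 15 · bbr · max L 1 · min R 2 gives 3/2
4 of 15 · bbrb · max L 3/2 · min R 2 gives 7/4
5 of 15 · bbrbb · max L 7/4 · min R 2 gives 15/8
6 of 15 · bbrbbb · max L 15/8 · min R 2 gives 31/16
7 of 15 · bbrbbbb · max L 31/16 · min R 2 gives 63/32
8 of 15 · bbrbbbbb · max L 63/32 · min R 2 gives 127/64
9 of 15 · bbrbbbbbb · max L 127/64 · min R 2 gives 255/128
10 of 15 · bbrbbbbbbb · max L 255/128 · min R 2 gives 511/256
11 of 15 · bbrbbbbbbbr · max L 255/128 · min R 511/256 gives 1021/512
12 of 15 · bbrbbbbbbbrr · max L 255/128 · min R 1021/512 gives 2041/1024
13 of 15 · bbrbbbbbbbrrr · max L 255/128 · min R 2041/1024 gives 4081/2048
14 of 15 · bbrbbbbbbbrrrb · max L 4081/2048 · min R 2041/1024 gives 8163/4096
15 of 15 · bbrbbbbbbbrrrbb · max L 8163/4096 · min R 2041/1024 gives 16327/8192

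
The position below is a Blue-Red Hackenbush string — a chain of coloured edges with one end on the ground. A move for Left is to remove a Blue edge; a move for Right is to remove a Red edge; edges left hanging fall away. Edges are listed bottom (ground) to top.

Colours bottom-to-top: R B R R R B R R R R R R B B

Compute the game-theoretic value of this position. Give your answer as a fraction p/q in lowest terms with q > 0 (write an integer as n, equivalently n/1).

-7673/8192

step 1: add R to get R; options L={ (no moves) } R={ 0 } => -1
step 2: add B to get RB; options L={ -1 } R={ 0 } => -1/2
step 3: add R to get RBR; options L={ -1 } R={ -1/2, 0 } => -3/4
step 4: add R to get RBRR; options L={ -1 } R={ -3/4, -1/2, 0 } => -7/8
step 5: add R to get RBRRR; options L={ -1 } R={ -7/8, -3/4, -1/2, 0 } => -15/16
step 6: add B to get RBRRRB; options L={ -1, -15/16 } R={ -7/8, -3/4, -1/2, 0 } => -29/32
step 7: add R to get RBRRRBR; options L={ -1, -15/16 } R={ -29/32, -7/8, -3/4, -1/2, 0 } => -59/64
step 8: add R to get RBRRRBRR; options L={ -1, -15/16 } R={ -59/64, -29/32, -7/8, -3/4, -1/2, 0 } => -119/128
step 9: add R to get RBRRRBRRR; options L={ -1, -15/16 } R={ -119/128, -59/64, -29/32, -7/8, -3/4, -1/2, 0 } => -239/256
step 10: add R to get RBRRRBRRRR; options L={ -1, -15/16 } R={ -239/256, -119/128, -59/64, -29/32, -7/8, -3/4, -1/2, 0 } => -479/512
step 11: add R to get RBRRRBRRRRR; options L={ -1, -15/16 } R={ -479/512, -239/256, -119/128, -59/64, -29/32, -7/8, -3/4, -1/2, 0 } => -959/1024
step 12: add R to get RBRRRBRRRRRR; options L={ -1, -15/16 } R={ -959/1024, -479/512, -239/256, -119/128, -59/64, -29/32, -7/8, -3/4, -1/2, 0 } => -1919/2048
step 13: add B to get RBRRRBRRRRRRB; options L={ -1, -15/16, -1919/2048 } R={ -959/1024, -479/512, -239/256, -119/128, -59/64, -29/32, -7/8, -3/4, -1/2, 0 } => -3837/4096
step 14: add B to get RBRRRBRRRRRRBB; options L={ -1, -15/16, -1919/2048, -3837/4096 } R={ -959/1024, -479/512, -239/256, -119/128, -59/64, -29/32, -7/8, -3/4, -1/2, 0 } => -7673/8192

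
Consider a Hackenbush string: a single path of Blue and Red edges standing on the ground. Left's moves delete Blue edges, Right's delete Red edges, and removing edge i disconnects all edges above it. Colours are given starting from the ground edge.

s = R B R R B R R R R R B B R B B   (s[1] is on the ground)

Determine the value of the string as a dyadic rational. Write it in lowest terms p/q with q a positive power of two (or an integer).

R: Left { — }, Right { 0 } = simplest -1
RB: Left { -1 }, Right { 0 } = simplest -1/2
RBR: Left { -1 }, Right { -1/2 0 } = simplest -3/4
RBRR: Left { -1 }, Right { -3/4 -1/2 0 } = simplest -7/8
RBRRB: Left { -1 -7/8 }, Right { -3/4 -1/2 0 } = simplest -13/16
RBRRBR: Left { -1 -7/8 }, Right { -13/16 -3/4 -1/2 0 } = simplest -27/32
RBRRBRR: Left { -1 -7/8 }, Right { -27/32 -13/16 -3/4 -1/2 0 } = simplest -55/64
RBRRBRRR: Left { -1 -7/8 }, Right { -55/64 -27/32 -13/16 -3/4 -1/2 0 } = simplest -111/128
RBRRBRRRR: Left { -1 -7/8 }, Right { -111/128 -55/64 -27/32 -13/16 -3/4 -1/2 0 } = simplest -223/256
RBRRBRRRRR: Left { -1 -7/8 }, Right { -223/256 -111/128 -55/64 -27/32 -13/16 -3/4 -1/2 0 } = simplest -447/512
RBRRBRRRRRB: Left { -1 -7/8 -447/512 }, Right { -223/256 -111/128 -55/64 -27/32 -13/16 -3/4 -1/2 0 } = simplest -893/1024
RBRRBRRRRRBB: Left { -1 -7/8 -447/512 -893/1024 }, Right { -223/256 -111/128 -55/64 -27/32 -13/16 -3/4 -1/2 0 } = simplest -1785/2048
RBRRBRRRRRBBR: Left { -1 -7/8 -447/512 -893/1024 }, Right { -1785/2048 -223/256 -111/128 -55/64 -27/32 -13/16 -3/4 -1/2 0 } = simplest -3571/4096
RBRRBRRRRRBBRB: Left { -1 -7/8 -447/512 -893/1024 -3571/4096 }, Right { -1785/2048 -223/256 -111/128 -55/64 -27/32 -13/16 -3/4 -1/2 0 } = simplest -7141/8192
RBRRBRRRRRBBRBB: Left { -1 -7/8 -447/512 -893/1024 -3571/4096 -7141/8192 }, Right { -1785/2048 -223/256 -111/128 -55/64 -27/32 -13/16 -3/4 -1/2 0 } = simplest -14281/16384

-14281/16384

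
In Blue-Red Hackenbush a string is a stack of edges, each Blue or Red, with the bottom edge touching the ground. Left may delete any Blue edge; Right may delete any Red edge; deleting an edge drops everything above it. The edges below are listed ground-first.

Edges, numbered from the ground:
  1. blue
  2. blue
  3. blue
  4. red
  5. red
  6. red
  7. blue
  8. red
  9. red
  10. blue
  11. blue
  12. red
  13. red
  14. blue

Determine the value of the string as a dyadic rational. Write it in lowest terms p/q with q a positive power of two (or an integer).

Build g(s[:k]) for k = 1..14, string s = blue blue blue red red red blue red red blue blue red red blue.
b: Left { 0 }, Right { — } so simplest 1
bb: Left { 0 1 }, Right { — } so simplest 2
bbb: Left { 0 1 2 }, Right { — } so simplest 3
bbbr: Left { 0 1 2 }, Right { 3 } so simplest 5/2
bbbrr: Left { 0 1 2 }, Right { 5/2 3 } so simplest 9/4
bbbrrr: Left { 0 1 2 }, Right { 9/4 5/2 3 } so simplest 17/8
bbbrrrb: Left { 0 1 2 17/8 }, Right { 9/4 5/2 3 } so simplest 35/16
bbbrrrbr: Left { 0 1 2 17/8 }, Right { 35/16 9/4 5/2 3 } so simplest 69/32
bbbrrrbrr: Left { 0 1 2 17/8 }, Right { 69/32 35/16 9/4 5/2 3 } so simplest 137/64
bbbrrrbrrb: Left { 0 1 2 17/8 137/64 }, Right { 69/32 35/16 9/4 5/2 3 } so simplest 275/128
bbbrrrbrrbb: Left { 0 1 2 17/8 137/64 275/128 }, Right { 69/32 35/16 9/4 5/2 3 } so simplest 551/256
bbbrrrbrrbbr: Left { 0 1 2 17/8 137/64 275/128 }, Right { 551/256 69/32 35/16 9/4 5/2 3 } so simplest 1101/512
bbbrrrbrrbbrr: Left { 0 1 2 17/8 137/64 275/128 }, Right { 1101/512 551/256 69/32 35/16 9/4 5/2 3 } so simplest 2201/1024
bbbrrrbrrbbrrb: Left { 0 1 2 17/8 137/64 275/128 2201/1024 }, Right { 1101/512 551/256 69/32 35/16 9/4 5/2 3 } so simplest 4403/2048

4403/2048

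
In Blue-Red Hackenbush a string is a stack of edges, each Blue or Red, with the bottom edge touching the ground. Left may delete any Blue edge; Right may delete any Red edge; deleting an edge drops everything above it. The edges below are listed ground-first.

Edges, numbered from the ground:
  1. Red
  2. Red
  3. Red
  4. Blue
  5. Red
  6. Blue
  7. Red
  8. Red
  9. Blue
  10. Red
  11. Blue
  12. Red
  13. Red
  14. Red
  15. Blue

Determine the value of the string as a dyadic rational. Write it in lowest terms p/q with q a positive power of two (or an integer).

Prefix values for Red Red Red Blue Red Blue Red Red Blue Red Blue Red Red Red Blue via {L|R} + simplicity:
step 1: add Red to get R; options L={ (no moves) } R={ 0 } gives -1
step 2: add Red to get RR; options L={ (no moves) } R={ -1,0 } gives -2
step 3: add Red to get RRR; options L={ (no moves) } R={ -2,-1,0 } gives -3
step 4: add Blue to get RRRB; options L={ -3 } R={ -2,-1,0 } gives -5/2
step 5: add Red to get RRRBR; options L={ -3 } R={ -5/2,-2,-1,0 } gives -11/4
step 6: add Blue to get RRRBRB; options L={ -3,-11/4 } R={ -5/2,-2,-1,0 } gives -21/8
step 7: add Red to get RRRBRBR; options L={ -3,-11/4 } R={ -21/8,-5/2,-2,-1,0 } gives -43/16
step 8: add Red to get RRRBRBRR; options L={ -3,-11/4 } R={ -43/16,-21/8,-5/2,-2,-1,0 } gives -87/32
step 9: add Blue to get RRRBRBRRB; options L={ -3,-11/4,-87/32 } R={ -43/16,-21/8,-5/2,-2,-1,0 } gives -173/64
step 10: add Red to get RRRBRBRRBR; options L={ -3,-11/4,-87/32 } R={ -173/64,-43/16,-21/8,-5/2,-2,-1,0 } gives -347/128
step 11: add Blue to get RRRBRBRRBRB; options L={ -3,-11/4,-87/32,-347/128 } R={ -173/64,-43/16,-21/8,-5/2,-2,-1,0 } gives -693/256
step 12: add Red to get RRRBRBRRBRBR; options L={ -3,-11/4,-87/32,-347/128 } R={ -693/256,-173/64,-43/16,-21/8,-5/2,-2,-1,0 } gives -1387/512
step 13: add Red to get RRRBRBRRBRBRR; options L={ -3,-11/4,-87/32,-347/128 } R={ -1387/512,-693/256,-173/64,-43/16,-21/8,-5/2,-2,-1,0 } gives -2775/1024
step 14: add Red to get RRRBRBRRBRBRRR; options L={ -3,-11/4,-87/32,-347/128 } R={ -2775/1024,-1387/512,-693/256,-173/64,-43/16,-21/8,-5/2,-2,-1,0 } gives -5551/2048
step 15: add Blue to get RRRBRBRRBRBRRRB; options L={ -3,-11/4,-87/32,-347/128,-5551/2048 } R={ -2775/1024,-1387/512,-693/256,-173/64,-43/16,-21/8,-5/2,-2,-1,0 } gives -11101/4096

-11101/4096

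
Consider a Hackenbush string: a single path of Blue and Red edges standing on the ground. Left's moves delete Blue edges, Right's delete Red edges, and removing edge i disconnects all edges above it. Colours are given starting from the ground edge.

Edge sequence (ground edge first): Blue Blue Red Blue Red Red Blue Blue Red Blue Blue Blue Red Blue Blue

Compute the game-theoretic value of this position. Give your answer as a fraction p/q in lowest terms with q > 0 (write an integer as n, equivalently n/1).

13175/8192

Prefix values for Blue Blue Red Blue Red Red Blue Blue Red Blue Blue Blue Red Blue Blue via {L|R} + simplicity:
edge 1 of 15 (Blue): { 0 | none } → 1
edge 2 of 15 (Blue): { 0; 1 | none } → 2
edge 3 of 15 (Red): { 0; 1 | 2 } → 3/2
edge 4 of 15 (Blue): { 0; 1; 3/2 | 2 } → 7/4
edge 5 of 15 (Red): { 0; 1; 3/2 | 7/4; 2 } → 13/8
edge 6 of 15 (Red): { 0; 1; 3/2 | 13/8; 7/4; 2 } → 25/16
edge 7 of 15 (Blue): { 0; 1; 3/2; 25/16 | 13/8; 7/4; 2 } → 51/32
edge 8 of 15 (Blue): { 0; 1; 3/2; 25/16; 51/32 | 13/8; 7/4; 2 } → 103/64
edge 9 of 15 (Red): { 0; 1; 3/2; 25/16; 51/32 | 103/64; 13/8; 7/4; 2 } → 205/128
edge 10 of 15 (Blue): { 0; 1; 3/2; 25/16; 51/32; 205/128 | 103/64; 13/8; 7/4; 2 } → 411/256
edge 11 of 15 (Blue): { 0; 1; 3/2; 25/16; 51/32; 205/128; 411/256 | 103/64; 13/8; 7/4; 2 } → 823/512
edge 12 of 15 (Blue): { 0; 1; 3/2; 25/16; 51/32; 205/128; 411/256; 823/512 | 103/64; 13/8; 7/4; 2 } → 1647/1024
edge 13 of 15 (Red): { 0; 1; 3/2; 25/16; 51/32; 205/128; 411/256; 823/512 | 1647/1024; 103/64; 13/8; 7/4; 2 } → 3293/2048
edge 14 of 15 (Blue): { 0; 1; 3/2; 25/16; 51/32; 205/128; 411/256; 823/512; 3293/2048 | 1647/1024; 103/64; 13/8; 7/4; 2 } → 6587/4096
edge 15 of 15 (Blue): { 0; 1; 3/2; 25/16; 51/32; 205/128; 411/256; 823/512; 3293/2048; 6587/4096 | 1647/1024; 103/64; 13/8; 7/4; 2 } → 13175/8192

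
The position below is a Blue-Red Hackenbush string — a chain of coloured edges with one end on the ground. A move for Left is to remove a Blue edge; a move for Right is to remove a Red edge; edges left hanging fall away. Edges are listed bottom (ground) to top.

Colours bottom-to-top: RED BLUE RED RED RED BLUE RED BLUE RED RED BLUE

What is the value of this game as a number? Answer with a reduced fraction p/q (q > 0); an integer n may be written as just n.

Prefix values for RED BLUE RED RED RED BLUE RED BLUE RED RED BLUE via {L|R} + simplicity:
value_1 [R]  L=[]  R=[0]  → -1
value_2 [RB]  L=[-1]  R=[0]  → -1/2
value_3 [RBR]  L=[-1]  R=[-1/2 0]  → -3/4
value_4 [RBRR]  L=[-1]  R=[-3/4 -1/2 0]  → -7/8
value_5 [RBRRR]  L=[-1]  R=[-7/8 -3/4 -1/2 0]  → -15/16
value_6 [RBRRRB]  L=[-1 -15/16]  R=[-7/8 -3/4 -1/2 0]  → -29/32
value_7 [RBRRRBR]  L=[-1 -15/16]  R=[-29/32 -7/8 -3/4 -1/2 0]  → -59/64
value_8 [RBRRRBRB]  L=[-1 -15/16 -59/64]  R=[-29/32 -7/8 -3/4 -1/2 0]  → -117/128
value_9 [RBRRRBRBR]  L=[-1 -15/16 -59/64]  R=[-117/128 -29/32 -7/8 -3/4 -1/2 0]  → -235/256
value_10 [RBRRRBRBRR]  L=[-1 -15/16 -59/64]  R=[-235/256 -117/128 -29/32 -7/8 -3/4 -1/2 0]  → -471/512
value_11 [RBRRRBRBRRB]  L=[-1 -15/16 -59/64 -471/512]  R=[-235/256 -117/128 -29/32 -7/8 -3/4 -1/2 0]  → -941/1024

-941/1024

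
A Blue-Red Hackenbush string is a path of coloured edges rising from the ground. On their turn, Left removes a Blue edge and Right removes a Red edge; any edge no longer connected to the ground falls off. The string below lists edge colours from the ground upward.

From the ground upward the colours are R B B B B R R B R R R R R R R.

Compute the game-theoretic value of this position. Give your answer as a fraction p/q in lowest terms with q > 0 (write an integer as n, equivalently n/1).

-1791/16384

Build g(s[:k]) for k = 1..15, string s = R B B B B R R B R R R R R R R.
g_1 [R]  L=[—]  R=[0]  gives -1
g_2 [RB]  L=[-1]  R=[0]  gives -1/2
g_3 [RBB]  L=[-1, -1/2]  R=[0]  gives -1/4
g_4 [RBBB]  L=[-1, -1/2, -1/4]  R=[0]  gives -1/8
g_5 [RBBBB]  L=[-1, -1/2, -1/4, -1/8]  R=[0]  gives -1/16
g_6 [RBBBBR]  L=[-1, -1/2, -1/4, -1/8]  R=[-1/16, 0]  gives -3/32
g_7 [RBBBBRR]  L=[-1, -1/2, -1/4, -1/8]  R=[-3/32, -1/16, 0]  gives -7/64
g_8 [RBBBBRRB]  L=[-1, -1/2, -1/4, -1/8, -7/64]  R=[-3/32, -1/16, 0]  gives -13/128
g_9 [RBBBBRRBR]  L=[-1, -1/2, -1/4, -1/8, -7/64]  R=[-13/128, -3/32, -1/16, 0]  gives -27/256
g_10 [RBBBBRRBRR]  L=[-1, -1/2, -1/4, -1/8, -7/64]  R=[-27/256, -13/128, -3/32, -1/16, 0]  gives -55/512
g_11 [RBBBBRRBRRR]  L=[-1, -1/2, -1/4, -1/8, -7/64]  R=[-55/512, -27/256, -13/128, -3/32, -1/16, 0]  gives -111/1024
g_12 [RBBBBRRBRRRR]  L=[-1, -1/2, -1/4, -1/8, -7/64]  R=[-111/1024, -55/512, -27/256, -13/128, -3/32, -1/16, 0]  gives -223/2048
g_13 [RBBBBRRBRRRRR]  L=[-1, -1/2, -1/4, -1/8, -7/64]  R=[-223/2048, -111/1024, -55/512, -27/256, -13/128, -3/32, -1/16, 0]  gives -447/4096
g_14 [RBBBBRRBRRRRRR]  L=[-1, -1/2, -1/4, -1/8, -7/64]  R=[-447/4096, -223/2048, -111/1024, -55/512, -27/256, -13/128, -3/32, -1/16, 0]  gives -895/8192
g_15 [RBBBBRRBRRRRRRR]  L=[-1, -1/2, -1/4, -1/8, -7/64]  R=[-895/8192, -447/4096, -223/2048, -111/1024, -55/512, -27/256, -13/128, -3/32, -1/16, 0]  gives -1791/16384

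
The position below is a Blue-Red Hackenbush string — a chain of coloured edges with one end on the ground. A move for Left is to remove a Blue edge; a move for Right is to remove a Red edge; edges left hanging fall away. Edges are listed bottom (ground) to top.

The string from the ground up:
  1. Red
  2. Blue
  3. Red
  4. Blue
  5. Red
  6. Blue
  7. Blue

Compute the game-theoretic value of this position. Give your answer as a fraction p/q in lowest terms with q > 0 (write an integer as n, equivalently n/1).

-41/64

Recurse on prefixes of the 7-edge string Red Blue Red Blue Red Blue Blue:
edge 1 of 7 (Red): {  | 0 } so -1
edge 2 of 7 (Blue): { -1 | 0 } so -1/2
edge 3 of 7 (Red): { -1 | -1/2 0 } so -3/4
edge 4 of 7 (Blue): { -1 -3/4 | -1/2 0 } so -5/8
edge 5 of 7 (Red): { -1 -3/4 | -5/8 -1/2 0 } so -11/16
edge 6 of 7 (Blue): { -1 -3/4 -11/16 | -5/8 -1/2 0 } so -21/32
edge 7 of 7 (Blue): { -1 -3/4 -11/16 -21/32 | -5/8 -1/2 0 } so -41/64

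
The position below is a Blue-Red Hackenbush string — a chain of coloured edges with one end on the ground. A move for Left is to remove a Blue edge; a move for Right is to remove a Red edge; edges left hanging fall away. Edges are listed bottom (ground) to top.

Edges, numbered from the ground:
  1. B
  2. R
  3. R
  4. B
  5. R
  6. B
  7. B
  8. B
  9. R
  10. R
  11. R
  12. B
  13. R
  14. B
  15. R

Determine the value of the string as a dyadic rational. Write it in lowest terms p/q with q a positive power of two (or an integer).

5909/16384

edge 1 of 15 (B): { 0 | (no moves) } -> 1
edge 2 of 15 (R): { 0 | 1 } -> 1/2
edge 3 of 15 (R): { 0 | 1/2 1 } -> 1/4
edge 4 of 15 (B): { 0 1/4 | 1/2 1 } -> 3/8
edge 5 of 15 (R): { 0 1/4 | 3/8 1/2 1 } -> 5/16
edge 6 of 15 (B): { 0 1/4 5/16 | 3/8 1/2 1 } -> 11/32
edge 7 of 15 (B): { 0 1/4 5/16 11/32 | 3/8 1/2 1 } -> 23/64
edge 8 of 15 (B): { 0 1/4 5/16 11/32 23/64 | 3/8 1/2 1 } -> 47/128
edge 9 of 15 (R): { 0 1/4 5/16 11/32 23/64 | 47/128 3/8 1/2 1 } -> 93/256
edge 10 of 15 (R): { 0 1/4 5/16 11/32 23/64 | 93/256 47/128 3/8 1/2 1 } -> 185/512
edge 11 of 15 (R): { 0 1/4 5/16 11/32 23/64 | 185/512 93/256 47/128 3/8 1/2 1 } -> 369/1024
edge 12 of 15 (B): { 0 1/4 5/16 11/32 23/64 369/1024 | 185/512 93/256 47/128 3/8 1/2 1 } -> 739/2048
edge 13 of 15 (R): { 0 1/4 5/16 11/32 23/64 369/1024 | 739/2048 185/512 93/256 47/128 3/8 1/2 1 } -> 1477/4096
edge 14 of 15 (B): { 0 1/4 5/16 11/32 23/64 369/1024 1477/4096 | 739/2048 185/512 93/256 47/128 3/8 1/2 1 } -> 2955/8192
edge 15 of 15 (R): { 0 1/4 5/16 11/32 23/64 369/1024 1477/4096 | 2955/8192 739/2048 185/512 93/256 47/128 3/8 1/2 1 } -> 5909/16384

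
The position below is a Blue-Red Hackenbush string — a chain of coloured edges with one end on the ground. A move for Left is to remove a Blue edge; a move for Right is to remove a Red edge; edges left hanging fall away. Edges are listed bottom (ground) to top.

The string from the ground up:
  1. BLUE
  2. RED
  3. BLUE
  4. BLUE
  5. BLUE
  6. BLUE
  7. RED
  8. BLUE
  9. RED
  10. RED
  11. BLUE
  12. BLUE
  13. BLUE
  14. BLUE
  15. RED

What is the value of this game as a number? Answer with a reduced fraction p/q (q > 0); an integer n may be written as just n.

15677/16384

Build g(s[:k]) for k = 1..15, string s = BLUE RED BLUE BLUE BLUE BLUE RED BLUE RED RED BLUE BLUE BLUE BLUE RED.
g(B) = { 0 | · } — 1
g(BR) = { 0 | 1 } — 1/2
g(BRB) = { 0,1/2 | 1 } — 3/4
g(BRBB) = { 0,1/2,3/4 | 1 } — 7/8
g(BRBBB) = { 0,1/2,3/4,7/8 | 1 } — 15/16
g(BRBBBB) = { 0,1/2,3/4,7/8,15/16 | 1 } — 31/32
g(BRBBBBR) = { 0,1/2,3/4,7/8,15/16 | 31/32,1 } — 61/64
g(BRBBBBRB) = { 0,1/2,3/4,7/8,15/16,61/64 | 31/32,1 } — 123/128
g(BRBBBBRBR) = { 0,1/2,3/4,7/8,15/16,61/64 | 123/128,31/32,1 } — 245/256
g(BRBBBBRBRR) = { 0,1/2,3/4,7/8,15/16,61/64 | 245/256,123/128,31/32,1 } — 489/512
g(BRBBBBRBRRB) = { 0,1/2,3/4,7/8,15/16,61/64,489/512 | 245/256,123/128,31/32,1 } — 979/1024
g(BRBBBBRBRRBB) = { 0,1/2,3/4,7/8,15/16,61/64,489/512,979/1024 | 245/256,123/128,31/32,1 } — 1959/2048
g(BRBBBBRBRRBBB) = { 0,1/2,3/4,7/8,15/16,61/64,489/512,979/1024,1959/2048 | 245/256,123/128,31/32,1 } — 3919/4096
g(BRBBBBRBRRBBBB) = { 0,1/2,3/4,7/8,15/16,61/64,489/512,979/1024,1959/2048,3919/4096 | 245/256,123/128,31/32,1 } — 7839/8192
g(BRBBBBRBRRBBBBR) = { 0,1/2,3/4,7/8,15/16,61/64,489/512,979/1024,1959/2048,3919/4096 | 7839/8192,245/256,123/128,31/32,1 } — 15677/16384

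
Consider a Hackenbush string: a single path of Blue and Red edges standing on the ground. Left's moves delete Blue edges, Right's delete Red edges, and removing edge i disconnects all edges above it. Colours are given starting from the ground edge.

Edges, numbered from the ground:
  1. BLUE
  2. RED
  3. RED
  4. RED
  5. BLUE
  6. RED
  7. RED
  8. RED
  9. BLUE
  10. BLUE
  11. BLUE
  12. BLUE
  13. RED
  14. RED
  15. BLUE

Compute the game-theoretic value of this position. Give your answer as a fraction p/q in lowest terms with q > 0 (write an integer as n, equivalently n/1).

2291/16384

Prefix values for BLUE RED RED RED BLUE RED RED RED BLUE BLUE BLUE BLUE RED RED BLUE via {L|R} + simplicity:
g(B) = { 0 | (no moves) } -> 1
g(BR) = { 0 | 1 } -> 1/2
g(BRR) = { 0 | 1/2,1 } -> 1/4
g(BRRR) = { 0 | 1/4,1/2,1 } -> 1/8
g(BRRRB) = { 0,1/8 | 1/4,1/2,1 } -> 3/16
g(BRRRBR) = { 0,1/8 | 3/16,1/4,1/2,1 } -> 5/32
g(BRRRBRR) = { 0,1/8 | 5/32,3/16,1/4,1/2,1 } -> 9/64
g(BRRRBRRR) = { 0,1/8 | 9/64,5/32,3/16,1/4,1/2,1 } -> 17/128
g(BRRRBRRRB) = { 0,1/8,17/128 | 9/64,5/32,3/16,1/4,1/2,1 } -> 35/256
g(BRRRBRRRBB) = { 0,1/8,17/128,35/256 | 9/64,5/32,3/16,1/4,1/2,1 } -> 71/512
g(BRRRBRRRBBB) = { 0,1/8,17/128,35/256,71/512 | 9/64,5/32,3/16,1/4,1/2,1 } -> 143/1024
g(BRRRBRRRBBBB) = { 0,1/8,17/128,35/256,71/512,143/1024 | 9/64,5/32,3/16,1/4,1/2,1 } -> 287/2048
g(BRRRBRRRBBBBR) = { 0,1/8,17/128,35/256,71/512,143/1024 | 287/2048,9/64,5/32,3/16,1/4,1/2,1 } -> 573/4096
g(BRRRBRRRBBBBRR) = { 0,1/8,17/128,35/256,71/512,143/1024 | 573/4096,287/2048,9/64,5/32,3/16,1/4,1/2,1 } -> 1145/8192
g(BRRRBRRRBBBBRRB) = { 0,1/8,17/128,35/256,71/512,143/1024,1145/8192 | 573/4096,287/2048,9/64,5/32,3/16,1/4,1/2,1 } -> 2291/16384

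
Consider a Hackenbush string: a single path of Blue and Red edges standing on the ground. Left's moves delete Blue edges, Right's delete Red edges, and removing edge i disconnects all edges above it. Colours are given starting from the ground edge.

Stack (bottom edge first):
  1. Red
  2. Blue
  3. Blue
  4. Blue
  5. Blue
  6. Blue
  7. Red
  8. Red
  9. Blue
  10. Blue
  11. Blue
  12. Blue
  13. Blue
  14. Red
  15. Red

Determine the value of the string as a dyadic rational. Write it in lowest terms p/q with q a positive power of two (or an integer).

Build val(s[:k]) for k = 1..15, string s = Red Blue Blue Blue Blue Blue Red Red Blue Blue Blue Blue Blue Red Red.
1 of 15 · R · max L −∞ · min R 0 -> -1
2 of 15 · RB · max L -1 · min R 0 -> -1/2
3 of 15 · RBB · max L -1/2 · min R 0 -> -1/4
4 of 15 · RBBB · max L -1/4 · min R 0 -> -1/8
5 of 15 · RBBBB · max L -1/8 · min R 0 -> -1/16
6 of 15 · RBBBBB · max L -1/16 · min R 0 -> -1/32
7 of 15 · RBBBBBR · max L -1/16 · min R -1/32 -> -3/64
8 of 15 · RBBBBBRR · max L -1/16 · min R -3/64 -> -7/128
9 of 15 · RBBBBBRRB · max L -7/128 · min R -3/64 -> -13/256
10 of 15 · RBBBBBRRBB · max L -13/256 · min R -3/64 -> -25/512
11 of 15 · RBBBBBRRBBB · max L -25/512 · min R -3/64 -> -49/1024
12 of 15 · RBBBBBRRBBBB · max L -49/1024 · min R -3/64 -> -97/2048
13 of 15 · RBBBBBRRBBBBB · max L -97/2048 · min R -3/64 -> -193/4096
14 of 15 · RBBBBBRRBBBBBR · max L -97/2048 · min R -193/4096 -> -387/8192
15 of 15 · RBBBBBRRBBBBBRR · max L -97/2048 · min R -387/8192 -> -775/16384

-775/16384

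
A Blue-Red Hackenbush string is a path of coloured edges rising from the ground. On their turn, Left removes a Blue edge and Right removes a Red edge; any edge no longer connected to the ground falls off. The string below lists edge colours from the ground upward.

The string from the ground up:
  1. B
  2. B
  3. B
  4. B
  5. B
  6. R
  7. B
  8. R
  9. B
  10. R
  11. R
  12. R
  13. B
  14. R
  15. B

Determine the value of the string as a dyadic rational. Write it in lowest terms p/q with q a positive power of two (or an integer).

Recurse on prefixes of the 15-edge string B B B B B R B R B R R R B R B:
g(B) = { 0 | none } = 1
g(BB) = { 0; 1 | none } = 2
g(BBB) = { 0; 1; 2 | none } = 3
g(BBBB) = { 0; 1; 2; 3 | none } = 4
g(BBBBB) = { 0; 1; 2; 3; 4 | none } = 5
g(BBBBBR) = { 0; 1; 2; 3; 4 | 5 } = 9/2
g(BBBBBRB) = { 0; 1; 2; 3; 4; 9/2 | 5 } = 19/4
g(BBBBBRBR) = { 0; 1; 2; 3; 4; 9/2 | 19/4; 5 } = 37/8
g(BBBBBRBRB) = { 0; 1; 2; 3; 4; 9/2; 37/8 | 19/4; 5 } = 75/16
g(BBBBBRBRBR) = { 0; 1; 2; 3; 4; 9/2; 37/8 | 75/16; 19/4; 5 } = 149/32
g(BBBBBRBRBRR) = { 0; 1; 2; 3; 4; 9/2; 37/8 | 149/32; 75/16; 19/4; 5 } = 297/64
g(BBBBBRBRBRRR) = { 0; 1; 2; 3; 4; 9/2; 37/8 | 297/64; 149/32; 75/16; 19/4; 5 } = 593/128
g(BBBBBRBRBRRRB) = { 0; 1; 2; 3; 4; 9/2; 37/8; 593/128 | 297/64; 149/32; 75/16; 19/4; 5 } = 1187/256
g(BBBBBRBRBRRRBR) = { 0; 1; 2; 3; 4; 9/2; 37/8; 593/128 | 1187/256; 297/64; 149/32; 75/16; 19/4; 5 } = 2373/512
g(BBBBBRBRBRRRBRB) = { 0; 1; 2; 3; 4; 9/2; 37/8; 593/128; 2373/512 | 1187/256; 297/64; 149/32; 75/16; 19/4; 5 } = 4747/1024

4747/1024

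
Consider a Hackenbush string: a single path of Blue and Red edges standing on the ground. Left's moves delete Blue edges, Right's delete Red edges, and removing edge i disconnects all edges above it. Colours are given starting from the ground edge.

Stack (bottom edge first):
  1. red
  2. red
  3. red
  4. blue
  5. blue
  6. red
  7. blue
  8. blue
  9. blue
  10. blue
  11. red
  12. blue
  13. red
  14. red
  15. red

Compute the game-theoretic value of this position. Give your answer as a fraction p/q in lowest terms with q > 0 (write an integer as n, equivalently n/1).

-9263/4096

1 of 15 · r · max L −∞ · min R 0 = -1
2 of 15 · rr · max L −∞ · min R -1 = -2
3 of 15 · rrr · max L −∞ · min R -2 = -3
4 of 15 · rrrb · max L -3 · min R -2 = -5/2
5 of 15 · rrrbb · max L -5/2 · min R -2 = -9/4
6 of 15 · rrrbbr · max L -5/2 · min R -9/4 = -19/8
7 of 15 · rrrbbrb · max L -19/8 · min R -9/4 = -37/16
8 of 15 · rrrbbrbb · max L -37/16 · min R -9/4 = -73/32
9 of 15 · rrrbbrbbb · max L -73/32 · min R -9/4 = -145/64
10 of 15 · rrrbbrbbbb · max L -145/64 · min R -9/4 = -289/128
11 of 15 · rrrbbrbbbbr · max L -145/64 · min R -289/128 = -579/256
12 of 15 · rrrbbrbbbbrb · max L -579/256 · min R -289/128 = -1157/512
13 of 15 · rrrbbrbbbbrbr · max L -579/256 · min R -1157/512 = -2315/1024
14 of 15 · rrrbbrbbbbrbrr · max L -579/256 · min R -2315/1024 = -4631/2048
15 of 15 · rrrbbrbbbbrbrrr · max L -579/256 · min R -4631/2048 = -9263/4096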